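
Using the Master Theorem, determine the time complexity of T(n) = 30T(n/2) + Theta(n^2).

Master Theorem for T(n) = 30T(n/2) + O(n^2):

a = 30, b = 2, c = 2
log_b(a) = log_2(30) = 4.9069

Case 1: c = 2 < log_2(30) = 4.9069
T(n) = O(n^(log_2 30))

For T(n) = 30T(n/2) + O(n^2): log_2(30) = 4.9069. This is Case 1 of the Master Theorem (c < log_b(a), work dominated by leaves), giving O(n^(log_2 30)).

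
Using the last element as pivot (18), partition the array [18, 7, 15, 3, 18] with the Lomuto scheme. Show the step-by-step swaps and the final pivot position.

Lomuto partition with pivot = 18:

Initial array: [18, 7, 15, 3, 18]

arr[0]=18 <= 18: swap with position 0, array becomes [18, 7, 15, 3, 18]
arr[1]=7 <= 18: swap with position 1, array becomes [18, 7, 15, 3, 18]
arr[2]=15 <= 18: swap with position 2, array becomes [18, 7, 15, 3, 18]
arr[3]=3 <= 18: swap with position 3, array becomes [18, 7, 15, 3, 18]

Place pivot at position 4: [18, 7, 15, 3, 18]
Pivot position: 4

After partitioning with pivot 18, the array becomes [18, 7, 15, 3, 18]. The pivot is placed at index 4. All elements to the left of the pivot are <= 18, and all elements to the right are > 18.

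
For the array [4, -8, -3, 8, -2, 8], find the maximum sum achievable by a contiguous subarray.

Using Kadane's algorithm on [4, -8, -3, 8, -2, 8]:

Scanning through the array:
Position 1 (value -8): max_ending_here = -4, max_so_far = 4
Position 2 (value -3): max_ending_here = -3, max_so_far = 4
Position 3 (value 8): max_ending_here = 8, max_so_far = 8
Position 4 (value -2): max_ending_here = 6, max_so_far = 8
Position 5 (value 8): max_ending_here = 14, max_so_far = 14

Maximum subarray: [8, -2, 8]
Maximum sum: 14

The maximum subarray is [8, -2, 8] with sum 14. This subarray runs from index 3 to index 5.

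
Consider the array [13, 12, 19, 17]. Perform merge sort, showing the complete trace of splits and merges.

Merge sort trace:

Split: [13, 12, 19, 17] -> [13, 12] and [19, 17]
  Split: [13, 12] -> [13] and [12]
  Merge: [13] + [12] -> [12, 13]
  Split: [19, 17] -> [19] and [17]
  Merge: [19] + [17] -> [17, 19]
Merge: [12, 13] + [17, 19] -> [12, 13, 17, 19]

Final sorted array: [12, 13, 17, 19]

The merge sort proceeds by recursively splitting the array and merging sorted halves.
After all merges, the sorted array is [12, 13, 17, 19].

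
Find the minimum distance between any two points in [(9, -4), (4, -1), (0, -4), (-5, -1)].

Computing all pairwise distances among 4 points:

d((9, -4), (4, -1)) = 5.831
d((9, -4), (0, -4)) = 9.0
d((9, -4), (-5, -1)) = 14.3178
d((4, -1), (0, -4)) = 5.0 <-- minimum
d((4, -1), (-5, -1)) = 9.0
d((0, -4), (-5, -1)) = 5.831

Closest pair: (4, -1) and (0, -4) with distance 5.0

The closest pair is (4, -1) and (0, -4) with Euclidean distance 5.0. For 4 points, brute-force pairwise comparison is shown above. For large n, the divide-and-conquer algorithm (sort by x, recurse on halves, check the dividing strip) achieves O(n log n).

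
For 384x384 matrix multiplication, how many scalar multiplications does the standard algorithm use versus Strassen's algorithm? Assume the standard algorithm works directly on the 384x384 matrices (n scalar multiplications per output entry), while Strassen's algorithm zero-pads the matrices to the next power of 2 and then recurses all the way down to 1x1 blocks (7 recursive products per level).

Matrix multiplication for 384x384 matrices:

Strassen's algorithm requires power-of-2 dimensions. Pad 384x384 to 512x512 (next power of 2).

Standard algorithm: 384^3 = 56623104 multiplications
Strassen's algorithm: 7^(log2(512)) = 7^9 = 40353607 multiplications
Savings: 56623104 - 40353607 = 16269497 multiplications

Standard: 56623104 multiplications (384^3). Strassen: 40353607 multiplications (7^9, after padding to 512x512). Strassen reduces 8 recursive multiplications to 7 at each level.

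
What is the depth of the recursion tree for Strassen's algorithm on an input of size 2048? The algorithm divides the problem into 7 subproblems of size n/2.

For divide and conquer with division factor 2:

Problem sizes at each level:
Level 0: 2048
Level 1: 1024
Level 2: 512
Level 3: 256
Level 4: 128
Level 5: 64
Level 6: 32
Level 7: 16
Level 8: 8
Level 9: 4
Level 10: 2
Level 11: 1

The root is level 0 and the size-1 base case is level 11 (the tree spans levels 0 through 11, i.e. 12 levels counting the root), so the depth is the number of divisions: log_2(2048) = 11

The recursion tree depth is log_2(2048) = 11. At each level, the problem size is divided by 2, so it takes 11 divisions to reduce to a base case of size 1. The algorithm makes 7 recursive calls at each level.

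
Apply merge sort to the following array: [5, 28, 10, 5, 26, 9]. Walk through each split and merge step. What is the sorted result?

Merge sort trace:

Split: [5, 28, 10, 5, 26, 9] -> [5, 28, 10] and [5, 26, 9]
  Split: [5, 28, 10] -> [5] and [28, 10]
    Split: [28, 10] -> [28] and [10]
    Merge: [28] + [10] -> [10, 28]
  Merge: [5] + [10, 28] -> [5, 10, 28]
  Split: [5, 26, 9] -> [5] and [26, 9]
    Split: [26, 9] -> [26] and [9]
    Merge: [26] + [9] -> [9, 26]
  Merge: [5] + [9, 26] -> [5, 9, 26]
Merge: [5, 10, 28] + [5, 9, 26] -> [5, 5, 9, 10, 26, 28]

Final sorted array: [5, 5, 9, 10, 26, 28]

The merge sort proceeds by recursively splitting the array and merging sorted halves.
After all merges, the sorted array is [5, 5, 9, 10, 26, 28].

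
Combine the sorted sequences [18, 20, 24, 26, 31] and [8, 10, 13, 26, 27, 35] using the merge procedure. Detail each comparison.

Merging process:

Compare 18 vs 8: take 8 from right. Merged: [8]
Compare 18 vs 10: take 10 from right. Merged: [8, 10]
Compare 18 vs 13: take 13 from right. Merged: [8, 10, 13]
Compare 18 vs 26: take 18 from left. Merged: [8, 10, 13, 18]
Compare 20 vs 26: take 20 from left. Merged: [8, 10, 13, 18, 20]
Compare 24 vs 26: take 24 from left. Merged: [8, 10, 13, 18, 20, 24]
Compare 26 vs 26: take 26 from left. Merged: [8, 10, 13, 18, 20, 24, 26]
Compare 31 vs 26: take 26 from right. Merged: [8, 10, 13, 18, 20, 24, 26, 26]
Compare 31 vs 27: take 27 from right. Merged: [8, 10, 13, 18, 20, 24, 26, 26, 27]
Compare 31 vs 35: take 31 from left. Merged: [8, 10, 13, 18, 20, 24, 26, 26, 27, 31]
Append remaining from right: [35]. Merged: [8, 10, 13, 18, 20, 24, 26, 26, 27, 31, 35]

Final merged array: [8, 10, 13, 18, 20, 24, 26, 26, 27, 31, 35]
Total comparisons: 10

The merged array is [8, 10, 13, 18, 20, 24, 26, 26, 27, 31, 35], requiring 10 comparisons. The merge step runs in O(n) time where n is the total number of elements.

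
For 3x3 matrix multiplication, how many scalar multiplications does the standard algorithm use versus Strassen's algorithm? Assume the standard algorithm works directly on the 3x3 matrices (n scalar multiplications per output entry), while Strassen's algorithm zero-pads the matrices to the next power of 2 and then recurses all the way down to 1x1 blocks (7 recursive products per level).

Matrix multiplication for 3x3 matrices:

Strassen's algorithm requires power-of-2 dimensions. Pad 3x3 to 4x4 (next power of 2).

Standard algorithm: 3^3 = 27 multiplications
Strassen's algorithm: 7^(log2(4)) = 7^2 = 49 multiplications
Difference: 27 - 49 = -22 (Strassen uses MORE here due to padding overhead — for small or just-over-power-of-2 n, padding can outweigh the per-level savings)

Standard: 27 multiplications (3^3). Strassen: 49 multiplications (7^2, after padding to 4x4). Strassen reduces 8 recursive multiplications to 7 at each level.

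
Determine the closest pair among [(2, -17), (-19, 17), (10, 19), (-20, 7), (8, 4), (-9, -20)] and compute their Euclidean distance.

Computing all pairwise distances among 6 points:

d((2, -17), (-19, 17)) = 39.9625
d((2, -17), (10, 19)) = 36.8782
d((2, -17), (-20, 7)) = 32.5576
d((2, -17), (8, 4)) = 21.8403
d((2, -17), (-9, -20)) = 11.4018
d((-19, 17), (10, 19)) = 29.0689
d((-19, 17), (-20, 7)) = 10.0499 <-- minimum
d((-19, 17), (8, 4)) = 29.9666
d((-19, 17), (-9, -20)) = 38.3275
d((10, 19), (-20, 7)) = 32.311
d((10, 19), (8, 4)) = 15.1327
d((10, 19), (-9, -20)) = 43.382
d((-20, 7), (8, 4)) = 28.1603
d((-20, 7), (-9, -20)) = 29.1548
d((8, 4), (-9, -20)) = 29.4109

Closest pair: (-19, 17) and (-20, 7) with distance 10.0499

The closest pair is (-19, 17) and (-20, 7) with Euclidean distance 10.0499. For 6 points, brute-force pairwise comparison is shown above. For large n, the divide-and-conquer algorithm (sort by x, recurse on halves, check the dividing strip) achieves O(n log n).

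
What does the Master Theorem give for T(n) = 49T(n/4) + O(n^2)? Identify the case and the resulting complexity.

Master Theorem for T(n) = 49T(n/4) + O(n^2):

a = 49, b = 4, c = 2
log_b(a) = log_4(49) = 2.8074

Case 1: c = 2 < log_4(49) = 2.8074
T(n) = O(n^(log_4 49))

For T(n) = 49T(n/4) + O(n^2): log_4(49) = 2.8074. This is Case 1 of the Master Theorem (c < log_b(a), work dominated by leaves), giving O(n^(log_4 49)).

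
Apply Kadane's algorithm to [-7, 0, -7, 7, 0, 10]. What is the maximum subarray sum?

Using Kadane's algorithm on [-7, 0, -7, 7, 0, 10]:

Scanning through the array:
Position 1 (value 0): max_ending_here = 0, max_so_far = 0
Position 2 (value -7): max_ending_here = -7, max_so_far = 0
Position 3 (value 7): max_ending_here = 7, max_so_far = 7
Position 4 (value 0): max_ending_here = 7, max_so_far = 7
Position 5 (value 10): max_ending_here = 17, max_so_far = 17

Maximum subarray: [7, 0, 10]
Maximum sum: 17

The maximum subarray is [7, 0, 10] with sum 17. This subarray runs from index 3 to index 5.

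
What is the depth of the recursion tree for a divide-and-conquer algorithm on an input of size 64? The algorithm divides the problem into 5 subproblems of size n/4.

For divide and conquer with division factor 4:

Problem sizes at each level:
Level 0: 64
Level 1: 16
Level 2: 4
Level 3: 1

The root is level 0 and the size-1 base case is level 3 (the tree spans levels 0 through 3, i.e. 4 levels counting the root), so the depth is the number of divisions: log_4(64) = 3

The recursion tree depth is log_4(64) = 3. At each level, the problem size is divided by 4, so it takes 3 divisions to reduce to a base case of size 1. The algorithm makes 5 recursive calls at each level.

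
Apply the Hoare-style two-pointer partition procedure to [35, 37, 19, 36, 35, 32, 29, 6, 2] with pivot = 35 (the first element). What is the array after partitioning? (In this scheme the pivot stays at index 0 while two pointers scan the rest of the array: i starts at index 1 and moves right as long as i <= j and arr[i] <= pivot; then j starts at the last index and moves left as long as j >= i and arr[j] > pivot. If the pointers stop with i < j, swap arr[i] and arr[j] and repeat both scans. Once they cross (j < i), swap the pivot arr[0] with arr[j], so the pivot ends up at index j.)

Hoare-style two-pointer partition with pivot = 35:

Initial array: [35, 37, 19, 36, 35, 32, 29, 6, 2]

Pointers start at i = 1, j = 8.
i stops at index 1 (arr[1]=37 > 35), j stops at index 8 (arr[8]=2 <= 35): swap arr[1] and arr[8], array becomes [35, 2, 19, 36, 35, 32, 29, 6, 37]
i stops at index 3 (arr[3]=36 > 35), j stops at index 7 (arr[7]=6 <= 35): swap arr[3] and arr[7], array becomes [35, 2, 19, 6, 35, 32, 29, 36, 37]
i ends at 7, j ends at 6: the pointers have crossed (j < i), so scanning stops.

Swap pivot arr[0] with arr[6] to place pivot at position 6: [29, 2, 19, 6, 35, 32, 35, 36, 37]
Pivot position: 6

After partitioning with pivot 35, the array becomes [29, 2, 19, 6, 35, 32, 35, 36, 37]. The pivot is placed at index 6. All elements to the left of the pivot are <= 35, and all elements to the right are > 35.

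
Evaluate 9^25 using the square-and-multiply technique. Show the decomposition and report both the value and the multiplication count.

Computing 9^25 by squaring (build up from 9^1; each line after the first costs one multiplication):

9^1 = 9
9^2 = (9^1)^2 = 9^2 = 81
9^3 = 9 * 9^2 = 9 * 81 = 729
9^6 = (9^3)^2 = 729^2 = 531441
9^12 = (9^6)^2 = 531441^2 = 282429536481
9^24 = (9^12)^2 = 282429536481^2 = 79766443076872509863361
9^25 = 9 * 9^24 = 9 * 79766443076872509863361 = 717897987691852588770249

Result: 717897987691852588770249
Multiplications needed: 6 (6 lines after 9^1)

9^25 = 717897987691852588770249. Using exponentiation by squaring, this requires 6 multiplications. The key idea: if the exponent is even, square the half-power; if odd, multiply by the base once.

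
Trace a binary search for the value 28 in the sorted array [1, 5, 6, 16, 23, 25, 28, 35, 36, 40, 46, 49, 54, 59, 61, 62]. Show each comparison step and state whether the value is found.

Binary search for 28 in [1, 5, 6, 16, 23, 25, 28, 35, 36, 40, 46, 49, 54, 59, 61, 62]:

lo=0, hi=15, mid=7, arr[mid]=35 -> 35 > 28, search left half
lo=0, hi=6, mid=3, arr[mid]=16 -> 16 < 28, search right half
lo=4, hi=6, mid=5, arr[mid]=25 -> 25 < 28, search right half
lo=6, hi=6, mid=6, arr[mid]=28 -> Found target at index 6!

Binary search finds 28 at index 6 after 4 comparisons. The search repeatedly halves the search space by comparing with the middle element.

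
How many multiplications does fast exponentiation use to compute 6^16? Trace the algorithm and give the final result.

Computing 6^16 by squaring (build up from 6^1; each line after the first costs one multiplication):

6^1 = 6
6^2 = (6^1)^2 = 6^2 = 36
6^4 = (6^2)^2 = 36^2 = 1296
6^8 = (6^4)^2 = 1296^2 = 1679616
6^16 = (6^8)^2 = 1679616^2 = 2821109907456

Result: 2821109907456
Multiplications needed: 4 (4 lines after 6^1)

6^16 = 2821109907456. Using exponentiation by squaring, this requires 4 multiplications. The key idea: if the exponent is even, square the half-power; if odd, multiply by the base once.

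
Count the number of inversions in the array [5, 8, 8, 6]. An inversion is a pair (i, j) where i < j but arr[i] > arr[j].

Finding inversions in [5, 8, 8, 6]:

(1, 3): arr[1]=8 > arr[3]=6
(2, 3): arr[2]=8 > arr[3]=6

Total inversions: 2

The array has 2 inversion(s): (1,3), (2,3). Each pair (i,j) satisfies i < j and arr[i] > arr[j].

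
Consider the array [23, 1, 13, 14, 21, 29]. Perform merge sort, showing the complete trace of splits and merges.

Merge sort trace:

Split: [23, 1, 13, 14, 21, 29] -> [23, 1, 13] and [14, 21, 29]
  Split: [23, 1, 13] -> [23] and [1, 13]
    Split: [1, 13] -> [1] and [13]
    Merge: [1] + [13] -> [1, 13]
  Merge: [23] + [1, 13] -> [1, 13, 23]
  Split: [14, 21, 29] -> [14] and [21, 29]
    Split: [21, 29] -> [21] and [29]
    Merge: [21] + [29] -> [21, 29]
  Merge: [14] + [21, 29] -> [14, 21, 29]
Merge: [1, 13, 23] + [14, 21, 29] -> [1, 13, 14, 21, 23, 29]

Final sorted array: [1, 13, 14, 21, 23, 29]

The merge sort proceeds by recursively splitting the array and merging sorted halves.
After all merges, the sorted array is [1, 13, 14, 21, 23, 29].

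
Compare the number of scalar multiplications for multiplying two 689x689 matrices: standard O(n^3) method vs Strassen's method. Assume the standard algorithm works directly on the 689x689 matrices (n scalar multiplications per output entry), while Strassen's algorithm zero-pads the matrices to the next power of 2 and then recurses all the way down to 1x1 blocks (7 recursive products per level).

Matrix multiplication for 689x689 matrices:

Strassen's algorithm requires power-of-2 dimensions. Pad 689x689 to 1024x1024 (next power of 2).

Standard algorithm: 689^3 = 327082769 multiplications
Strassen's algorithm: 7^(log2(1024)) = 7^10 = 282475249 multiplications
Savings: 327082769 - 282475249 = 44607520 multiplications

Standard: 327082769 multiplications (689^3). Strassen: 282475249 multiplications (7^10, after padding to 1024x1024). Strassen reduces 8 recursive multiplications to 7 at each level.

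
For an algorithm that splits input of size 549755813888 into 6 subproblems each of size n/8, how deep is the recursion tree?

For divide and conquer with division factor 8:

Problem sizes at each level:
Level 0: 549755813888
Level 1: 68719476736
Level 2: 8589934592
Level 3: 1073741824
Level 4: 134217728
Level 5: 16777216
Level 6: 2097152
Level 7: 262144
Level 8: 32768
Level 9: 4096
Level 10: 512
Level 11: 64
Level 12: 8
Level 13: 1

The root is level 0 and the size-1 base case is level 13 (the tree spans levels 0 through 13, i.e. 14 levels counting the root), so the depth is the number of divisions: log_8(549755813888) = 13

The recursion tree depth is log_8(549755813888) = 13. At each level, the problem size is divided by 8, so it takes 13 divisions to reduce to a base case of size 1. The algorithm makes 6 recursive calls at each level.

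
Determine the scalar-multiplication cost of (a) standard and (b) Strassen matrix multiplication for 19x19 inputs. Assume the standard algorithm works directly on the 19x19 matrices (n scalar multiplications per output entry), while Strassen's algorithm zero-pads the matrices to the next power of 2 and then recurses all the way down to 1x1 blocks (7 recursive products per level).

Matrix multiplication for 19x19 matrices:

Strassen's algorithm requires power-of-2 dimensions. Pad 19x19 to 32x32 (next power of 2).

Standard algorithm: 19^3 = 6859 multiplications
Strassen's algorithm: 7^(log2(32)) = 7^5 = 16807 multiplications
Difference: 6859 - 16807 = -9948 (Strassen uses MORE here due to padding overhead — for small or just-over-power-of-2 n, padding can outweigh the per-level savings)

Standard: 6859 multiplications (19^3). Strassen: 16807 multiplications (7^5, after padding to 32x32). Strassen reduces 8 recursive multiplications to 7 at each level.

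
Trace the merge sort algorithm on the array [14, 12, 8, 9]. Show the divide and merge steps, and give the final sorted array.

Merge sort trace:

Split: [14, 12, 8, 9] -> [14, 12] and [8, 9]
  Split: [14, 12] -> [14] and [12]
  Merge: [14] + [12] -> [12, 14]
  Split: [8, 9] -> [8] and [9]
  Merge: [8] + [9] -> [8, 9]
Merge: [12, 14] + [8, 9] -> [8, 9, 12, 14]

Final sorted array: [8, 9, 12, 14]

The merge sort proceeds by recursively splitting the array and merging sorted halves.
After all merges, the sorted array is [8, 9, 12, 14].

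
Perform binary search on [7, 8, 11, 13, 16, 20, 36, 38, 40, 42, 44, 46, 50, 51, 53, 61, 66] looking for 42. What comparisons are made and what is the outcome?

Binary search for 42 in [7, 8, 11, 13, 16, 20, 36, 38, 40, 42, 44, 46, 50, 51, 53, 61, 66]:

lo=0, hi=16, mid=8, arr[mid]=40 -> 40 < 42, search right half
lo=9, hi=16, mid=12, arr[mid]=50 -> 50 > 42, search left half
lo=9, hi=11, mid=10, arr[mid]=44 -> 44 > 42, search left half
lo=9, hi=9, mid=9, arr[mid]=42 -> Found target at index 9!

Binary search finds 42 at index 9 after 4 comparisons. The search repeatedly halves the search space by comparing with the middle element.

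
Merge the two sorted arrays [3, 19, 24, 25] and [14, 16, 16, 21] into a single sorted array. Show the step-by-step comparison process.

Merging process:

Compare 3 vs 14: take 3 from left. Merged: [3]
Compare 19 vs 14: take 14 from right. Merged: [3, 14]
Compare 19 vs 16: take 16 from right. Merged: [3, 14, 16]
Compare 19 vs 16: take 16 from right. Merged: [3, 14, 16, 16]
Compare 19 vs 21: take 19 from left. Merged: [3, 14, 16, 16, 19]
Compare 24 vs 21: take 21 from right. Merged: [3, 14, 16, 16, 19, 21]
Append remaining from left: [24, 25]. Merged: [3, 14, 16, 16, 19, 21, 24, 25]

Final merged array: [3, 14, 16, 16, 19, 21, 24, 25]
Total comparisons: 6

The merged array is [3, 14, 16, 16, 19, 21, 24, 25], requiring 6 comparisons. The merge step runs in O(n) time where n is the total number of elements.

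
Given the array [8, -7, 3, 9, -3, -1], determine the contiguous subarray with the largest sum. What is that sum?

Using Kadane's algorithm on [8, -7, 3, 9, -3, -1]:

Scanning through the array:
Position 1 (value -7): max_ending_here = 1, max_so_far = 8
Position 2 (value 3): max_ending_here = 4, max_so_far = 8
Position 3 (value 9): max_ending_here = 13, max_so_far = 13
Position 4 (value -3): max_ending_here = 10, max_so_far = 13
Position 5 (value -1): max_ending_here = 9, max_so_far = 13

Maximum subarray: [8, -7, 3, 9]
Maximum sum: 13

The maximum subarray is [8, -7, 3, 9] with sum 13. This subarray runs from index 0 to index 3.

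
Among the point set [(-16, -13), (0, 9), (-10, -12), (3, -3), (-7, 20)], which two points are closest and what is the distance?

Computing all pairwise distances among 5 points:

d((-16, -13), (0, 9)) = 27.2029
d((-16, -13), (-10, -12)) = 6.0828 <-- minimum
d((-16, -13), (3, -3)) = 21.4709
d((-16, -13), (-7, 20)) = 34.2053
d((0, 9), (-10, -12)) = 23.2594
d((0, 9), (3, -3)) = 12.3693
d((0, 9), (-7, 20)) = 13.0384
d((-10, -12), (3, -3)) = 15.8114
d((-10, -12), (-7, 20)) = 32.1403
d((3, -3), (-7, 20)) = 25.0799

Closest pair: (-16, -13) and (-10, -12) with distance 6.0828

The closest pair is (-16, -13) and (-10, -12) with Euclidean distance 6.0828. For 5 points, brute-force pairwise comparison is shown above. For large n, the divide-and-conquer algorithm (sort by x, recurse on halves, check the dividing strip) achieves O(n log n).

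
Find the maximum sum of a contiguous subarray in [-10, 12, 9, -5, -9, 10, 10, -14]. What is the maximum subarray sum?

Using Kadane's algorithm on [-10, 12, 9, -5, -9, 10, 10, -14]:

Scanning through the array:
Position 1 (value 12): max_ending_here = 12, max_so_far = 12
Position 2 (value 9): max_ending_here = 21, max_so_far = 21
Position 3 (value -5): max_ending_here = 16, max_so_far = 21
Position 4 (value -9): max_ending_here = 7, max_so_far = 21
Position 5 (value 10): max_ending_here = 17, max_so_far = 21
Position 6 (value 10): max_ending_here = 27, max_so_far = 27
Position 7 (value -14): max_ending_here = 13, max_so_far = 27

Maximum subarray: [12, 9, -5, -9, 10, 10]
Maximum sum: 27

The maximum subarray is [12, 9, -5, -9, 10, 10] with sum 27. This subarray runs from index 1 to index 6.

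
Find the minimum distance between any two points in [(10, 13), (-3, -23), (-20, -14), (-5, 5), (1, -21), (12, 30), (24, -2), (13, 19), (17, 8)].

Computing all pairwise distances among 9 points:

d((10, 13), (-3, -23)) = 38.2753
d((10, 13), (-20, -14)) = 40.3609
d((10, 13), (-5, 5)) = 17.0
d((10, 13), (1, -21)) = 35.171
d((10, 13), (12, 30)) = 17.1172
d((10, 13), (24, -2)) = 20.5183
d((10, 13), (13, 19)) = 6.7082
d((10, 13), (17, 8)) = 8.6023
d((-3, -23), (-20, -14)) = 19.2354
d((-3, -23), (-5, 5)) = 28.0713
d((-3, -23), (1, -21)) = 4.4721 <-- minimum
d((-3, -23), (12, 30)) = 55.0818
d((-3, -23), (24, -2)) = 34.2053
d((-3, -23), (13, 19)) = 44.9444
d((-3, -23), (17, 8)) = 36.8917
d((-20, -14), (-5, 5)) = 24.2074
d((-20, -14), (1, -21)) = 22.1359
d((-20, -14), (12, 30)) = 54.4059
d((-20, -14), (24, -2)) = 45.607
d((-20, -14), (13, 19)) = 46.669
d((-20, -14), (17, 8)) = 43.0465
d((-5, 5), (1, -21)) = 26.6833
d((-5, 5), (12, 30)) = 30.2324
d((-5, 5), (24, -2)) = 29.8329
d((-5, 5), (13, 19)) = 22.8035
d((-5, 5), (17, 8)) = 22.2036
d((1, -21), (12, 30)) = 52.1728
d((1, -21), (24, -2)) = 29.8329
d((1, -21), (13, 19)) = 41.7612
d((1, -21), (17, 8)) = 33.121
d((12, 30), (24, -2)) = 34.176
d((12, 30), (13, 19)) = 11.0454
d((12, 30), (17, 8)) = 22.561
d((24, -2), (13, 19)) = 23.7065
d((24, -2), (17, 8)) = 12.2066
d((13, 19), (17, 8)) = 11.7047

Closest pair: (-3, -23) and (1, -21) with distance 4.4721

The closest pair is (-3, -23) and (1, -21) with Euclidean distance 4.4721. For 9 points, brute-force pairwise comparison is shown above. For large n, the divide-and-conquer algorithm (sort by x, recurse on halves, check the dividing strip) achieves O(n log n).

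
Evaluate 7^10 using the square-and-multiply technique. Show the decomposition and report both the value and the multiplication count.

Computing 7^10 by squaring (build up from 7^1; each line after the first costs one multiplication):

7^1 = 7
7^2 = (7^1)^2 = 7^2 = 49
7^4 = (7^2)^2 = 49^2 = 2401
7^5 = 7 * 7^4 = 7 * 2401 = 16807
7^10 = (7^5)^2 = 16807^2 = 282475249

Result: 282475249
Multiplications needed: 4 (4 lines after 7^1)

7^10 = 282475249. Using exponentiation by squaring, this requires 4 multiplications. The key idea: if the exponent is even, square the half-power; if odd, multiply by the base once.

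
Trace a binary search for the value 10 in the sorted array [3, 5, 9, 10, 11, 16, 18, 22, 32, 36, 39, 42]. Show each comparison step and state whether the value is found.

Binary search for 10 in [3, 5, 9, 10, 11, 16, 18, 22, 32, 36, 39, 42]:

lo=0, hi=11, mid=5, arr[mid]=16 -> 16 > 10, search left half
lo=0, hi=4, mid=2, arr[mid]=9 -> 9 < 10, search right half
lo=3, hi=4, mid=3, arr[mid]=10 -> Found target at index 3!

Binary search finds 10 at index 3 after 3 comparisons. The search repeatedly halves the search space by comparing with the middle element.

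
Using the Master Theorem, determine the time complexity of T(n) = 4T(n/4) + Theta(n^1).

Master Theorem for T(n) = 4T(n/4) + O(n^1):

a = 4, b = 4, c = 1
log_b(a) = log_4(4) = 1.0000

Case 2: c = 1 = log_4(4) = 1.0000
T(n) = O(n^1 log n) = O(n log n)

For T(n) = 4T(n/4) + O(n^1): log_4(4) = 1.0000. This is Case 2 of the Master Theorem (c = log_b(a), equal work at all levels), giving O(n log n).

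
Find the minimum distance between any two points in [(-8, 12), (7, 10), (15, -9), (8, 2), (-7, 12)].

Computing all pairwise distances among 5 points:

d((-8, 12), (7, 10)) = 15.1327
d((-8, 12), (15, -9)) = 31.1448
d((-8, 12), (8, 2)) = 18.868
d((-8, 12), (-7, 12)) = 1.0 <-- minimum
d((7, 10), (15, -9)) = 20.6155
d((7, 10), (8, 2)) = 8.0623
d((7, 10), (-7, 12)) = 14.1421
d((15, -9), (8, 2)) = 13.0384
d((15, -9), (-7, 12)) = 30.4138
d((8, 2), (-7, 12)) = 18.0278

Closest pair: (-8, 12) and (-7, 12) with distance 1.0

The closest pair is (-8, 12) and (-7, 12) with Euclidean distance 1.0. For 5 points, brute-force pairwise comparison is shown above. For large n, the divide-and-conquer algorithm (sort by x, recurse on halves, check the dividing strip) achieves O(n log n).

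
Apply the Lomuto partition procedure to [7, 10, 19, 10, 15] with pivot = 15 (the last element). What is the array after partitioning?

Lomuto partition with pivot = 15:

Initial array: [7, 10, 19, 10, 15]

arr[0]=7 <= 15: swap with position 0, array becomes [7, 10, 19, 10, 15]
arr[1]=10 <= 15: swap with position 1, array becomes [7, 10, 19, 10, 15]
arr[2]=19 > 15: no swap
arr[3]=10 <= 15: swap with position 2, array becomes [7, 10, 10, 19, 15]

Place pivot at position 3: [7, 10, 10, 15, 19]
Pivot position: 3

After partitioning with pivot 15, the array becomes [7, 10, 10, 15, 19]. The pivot is placed at index 3. All elements to the left of the pivot are <= 15, and all elements to the right are > 15.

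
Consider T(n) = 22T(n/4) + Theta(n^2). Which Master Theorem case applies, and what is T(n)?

Master Theorem for T(n) = 22T(n/4) + O(n^2):

a = 22, b = 4, c = 2
log_b(a) = log_4(22) = 2.2297

Case 1: c = 2 < log_4(22) = 2.2297
T(n) = O(n^(log_4 22))

For T(n) = 22T(n/4) + O(n^2): log_4(22) = 2.2297. This is Case 1 of the Master Theorem (c < log_b(a), work dominated by leaves), giving O(n^(log_4 22)).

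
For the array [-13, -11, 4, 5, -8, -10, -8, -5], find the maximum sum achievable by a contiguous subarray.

Using Kadane's algorithm on [-13, -11, 4, 5, -8, -10, -8, -5]:

Scanning through the array:
Position 1 (value -11): max_ending_here = -11, max_so_far = -11
Position 2 (value 4): max_ending_here = 4, max_so_far = 4
Position 3 (value 5): max_ending_here = 9, max_so_far = 9
Position 4 (value -8): max_ending_here = 1, max_so_far = 9
Position 5 (value -10): max_ending_here = -9, max_so_far = 9
Position 6 (value -8): max_ending_here = -8, max_so_far = 9
Position 7 (value -5): max_ending_here = -5, max_so_far = 9

Maximum subarray: [4, 5]
Maximum sum: 9

The maximum subarray is [4, 5] with sum 9. This subarray runs from index 2 to index 3.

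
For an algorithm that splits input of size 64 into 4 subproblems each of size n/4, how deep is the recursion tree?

For divide and conquer with division factor 4:

Problem sizes at each level:
Level 0: 64
Level 1: 16
Level 2: 4
Level 3: 1

The root is level 0 and the size-1 base case is level 3 (the tree spans levels 0 through 3, i.e. 4 levels counting the root), so the depth is the number of divisions: log_4(64) = 3

The recursion tree depth is log_4(64) = 3. At each level, the problem size is divided by 4, so it takes 3 divisions to reduce to a base case of size 1. The algorithm makes 4 recursive calls at each level.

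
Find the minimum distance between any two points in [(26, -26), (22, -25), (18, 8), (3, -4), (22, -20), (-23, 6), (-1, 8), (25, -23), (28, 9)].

Computing all pairwise distances among 9 points:

d((26, -26), (22, -25)) = 4.1231
d((26, -26), (18, 8)) = 34.9285
d((26, -26), (3, -4)) = 31.8277
d((26, -26), (22, -20)) = 7.2111
d((26, -26), (-23, 6)) = 58.5235
d((26, -26), (-1, 8)) = 43.4166
d((26, -26), (25, -23)) = 3.1623 <-- minimum
d((26, -26), (28, 9)) = 35.0571
d((22, -25), (18, 8)) = 33.2415
d((22, -25), (3, -4)) = 28.3196
d((22, -25), (22, -20)) = 5.0
d((22, -25), (-23, 6)) = 54.6443
d((22, -25), (-1, 8)) = 40.2244
d((22, -25), (25, -23)) = 3.6056
d((22, -25), (28, 9)) = 34.5254
d((18, 8), (3, -4)) = 19.2094
d((18, 8), (22, -20)) = 28.2843
d((18, 8), (-23, 6)) = 41.0488
d((18, 8), (-1, 8)) = 19.0
d((18, 8), (25, -23)) = 31.7805
d((18, 8), (28, 9)) = 10.0499
d((3, -4), (22, -20)) = 24.8395
d((3, -4), (-23, 6)) = 27.8568
d((3, -4), (-1, 8)) = 12.6491
d((3, -4), (25, -23)) = 29.0689
d((3, -4), (28, 9)) = 28.178
d((22, -20), (-23, 6)) = 51.9711
d((22, -20), (-1, 8)) = 36.2353
d((22, -20), (25, -23)) = 4.2426
d((22, -20), (28, 9)) = 29.6142
d((-23, 6), (-1, 8)) = 22.0907
d((-23, 6), (25, -23)) = 56.0803
d((-23, 6), (28, 9)) = 51.0882
d((-1, 8), (25, -23)) = 40.4599
d((-1, 8), (28, 9)) = 29.0172
d((25, -23), (28, 9)) = 32.1403

Closest pair: (26, -26) and (25, -23) with distance 3.1623

The closest pair is (26, -26) and (25, -23) with Euclidean distance 3.1623. For 9 points, brute-force pairwise comparison is shown above. For large n, the divide-and-conquer algorithm (sort by x, recurse on halves, check the dividing strip) achieves O(n log n).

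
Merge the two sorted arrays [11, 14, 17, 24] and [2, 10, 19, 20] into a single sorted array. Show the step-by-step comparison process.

Merging process:

Compare 11 vs 2: take 2 from right. Merged: [2]
Compare 11 vs 10: take 10 from right. Merged: [2, 10]
Compare 11 vs 19: take 11 from left. Merged: [2, 10, 11]
Compare 14 vs 19: take 14 from left. Merged: [2, 10, 11, 14]
Compare 17 vs 19: take 17 from left. Merged: [2, 10, 11, 14, 17]
Compare 24 vs 19: take 19 from right. Merged: [2, 10, 11, 14, 17, 19]
Compare 24 vs 20: take 20 from right. Merged: [2, 10, 11, 14, 17, 19, 20]
Append remaining from left: [24]. Merged: [2, 10, 11, 14, 17, 19, 20, 24]

Final merged array: [2, 10, 11, 14, 17, 19, 20, 24]
Total comparisons: 7

The merged array is [2, 10, 11, 14, 17, 19, 20, 24], requiring 7 comparisons. The merge step runs in O(n) time where n is the total number of elements.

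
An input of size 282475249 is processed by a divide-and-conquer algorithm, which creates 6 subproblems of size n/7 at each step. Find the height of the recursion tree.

For divide and conquer with division factor 7:

Problem sizes at each level:
Level 0: 282475249
Level 1: 40353607
Level 2: 5764801
Level 3: 823543
Level 4: 117649
Level 5: 16807
Level 6: 2401
Level 7: 343
Level 8: 49
Level 9: 7
Level 10: 1

The root is level 0 and the size-1 base case is level 10 (the tree spans levels 0 through 10, i.e. 11 levels counting the root), so the depth is the number of divisions: log_7(282475249) = 10

The recursion tree depth is log_7(282475249) = 10. At each level, the problem size is divided by 7, so it takes 10 divisions to reduce to a base case of size 1. The algorithm makes 6 recursive calls at each level.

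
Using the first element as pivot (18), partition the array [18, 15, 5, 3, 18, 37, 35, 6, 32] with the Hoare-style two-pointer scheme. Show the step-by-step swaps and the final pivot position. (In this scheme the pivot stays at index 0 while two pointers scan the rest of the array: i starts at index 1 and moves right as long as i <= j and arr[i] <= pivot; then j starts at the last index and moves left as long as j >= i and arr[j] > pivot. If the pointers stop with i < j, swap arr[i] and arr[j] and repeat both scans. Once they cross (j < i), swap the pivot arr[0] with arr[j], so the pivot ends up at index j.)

Hoare-style two-pointer partition with pivot = 18:

Initial array: [18, 15, 5, 3, 18, 37, 35, 6, 32]

Pointers start at i = 1, j = 8.
i stops at index 5 (arr[5]=37 > 18), j stops at index 7 (arr[7]=6 <= 18): swap arr[5] and arr[7], array becomes [18, 15, 5, 3, 18, 6, 35, 37, 32]
i ends at 6, j ends at 5: the pointers have crossed (j < i), so scanning stops.

Swap pivot arr[0] with arr[5] to place pivot at position 5: [6, 15, 5, 3, 18, 18, 35, 37, 32]
Pivot position: 5

After partitioning with pivot 18, the array becomes [6, 15, 5, 3, 18, 18, 35, 37, 32]. The pivot is placed at index 5. All elements to the left of the pivot are <= 18, and all elements to the right are > 18.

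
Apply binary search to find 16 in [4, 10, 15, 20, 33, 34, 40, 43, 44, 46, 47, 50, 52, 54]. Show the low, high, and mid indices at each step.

Binary search for 16 in [4, 10, 15, 20, 33, 34, 40, 43, 44, 46, 47, 50, 52, 54]:

lo=0, hi=13, mid=6, arr[mid]=40 -> 40 > 16, search left half
lo=0, hi=5, mid=2, arr[mid]=15 -> 15 < 16, search right half
lo=3, hi=5, mid=4, arr[mid]=33 -> 33 > 16, search left half
lo=3, hi=3, mid=3, arr[mid]=20 -> 20 > 16, search left half
lo=3 > hi=2, target 16 not found

Binary search determines that 16 is not in the array after 4 comparisons. The search space was exhausted without finding the target.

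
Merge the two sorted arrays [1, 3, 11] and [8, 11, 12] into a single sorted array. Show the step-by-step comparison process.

Merging process:

Compare 1 vs 8: take 1 from left. Merged: [1]
Compare 3 vs 8: take 3 from left. Merged: [1, 3]
Compare 11 vs 8: take 8 from right. Merged: [1, 3, 8]
Compare 11 vs 11: take 11 from left. Merged: [1, 3, 8, 11]
Append remaining from right: [11, 12]. Merged: [1, 3, 8, 11, 11, 12]

Final merged array: [1, 3, 8, 11, 11, 12]
Total comparisons: 4

The merged array is [1, 3, 8, 11, 11, 12], requiring 4 comparisons. The merge step runs in O(n) time where n is the total number of elements.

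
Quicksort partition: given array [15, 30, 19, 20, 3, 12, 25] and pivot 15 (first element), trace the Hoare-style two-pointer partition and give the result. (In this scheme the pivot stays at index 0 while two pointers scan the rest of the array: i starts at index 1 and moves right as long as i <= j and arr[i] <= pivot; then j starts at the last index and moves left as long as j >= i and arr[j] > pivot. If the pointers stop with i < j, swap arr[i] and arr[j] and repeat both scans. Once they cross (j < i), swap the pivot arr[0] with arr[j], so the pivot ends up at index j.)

Hoare-style two-pointer partition with pivot = 15:

Initial array: [15, 30, 19, 20, 3, 12, 25]

Pointers start at i = 1, j = 6.
i stops at index 1 (arr[1]=30 > 15), j stops at index 5 (arr[5]=12 <= 15): swap arr[1] and arr[5], array becomes [15, 12, 19, 20, 3, 30, 25]
i stops at index 2 (arr[2]=19 > 15), j stops at index 4 (arr[4]=3 <= 15): swap arr[2] and arr[4], array becomes [15, 12, 3, 20, 19, 30, 25]
i ends at 3, j ends at 2: the pointers have crossed (j < i), so scanning stops.

Swap pivot arr[0] with arr[2] to place pivot at position 2: [3, 12, 15, 20, 19, 30, 25]
Pivot position: 2

After partitioning with pivot 15, the array becomes [3, 12, 15, 20, 19, 30, 25]. The pivot is placed at index 2. All elements to the left of the pivot are <= 15, and all elements to the right are > 15.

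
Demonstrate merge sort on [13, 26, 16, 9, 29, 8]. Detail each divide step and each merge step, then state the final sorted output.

Merge sort trace:

Split: [13, 26, 16, 9, 29, 8] -> [13, 26, 16] and [9, 29, 8]
  Split: [13, 26, 16] -> [13] and [26, 16]
    Split: [26, 16] -> [26] and [16]
    Merge: [26] + [16] -> [16, 26]
  Merge: [13] + [16, 26] -> [13, 16, 26]
  Split: [9, 29, 8] -> [9] and [29, 8]
    Split: [29, 8] -> [29] and [8]
    Merge: [29] + [8] -> [8, 29]
  Merge: [9] + [8, 29] -> [8, 9, 29]
Merge: [13, 16, 26] + [8, 9, 29] -> [8, 9, 13, 16, 26, 29]

Final sorted array: [8, 9, 13, 16, 26, 29]

The merge sort proceeds by recursively splitting the array and merging sorted halves.
After all merges, the sorted array is [8, 9, 13, 16, 26, 29].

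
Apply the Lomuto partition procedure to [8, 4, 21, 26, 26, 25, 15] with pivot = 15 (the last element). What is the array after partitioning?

Lomuto partition with pivot = 15:

Initial array: [8, 4, 21, 26, 26, 25, 15]

arr[0]=8 <= 15: swap with position 0, array becomes [8, 4, 21, 26, 26, 25, 15]
arr[1]=4 <= 15: swap with position 1, array becomes [8, 4, 21, 26, 26, 25, 15]
arr[2]=21 > 15: no swap
arr[3]=26 > 15: no swap
arr[4]=26 > 15: no swap
arr[5]=25 > 15: no swap

Place pivot at position 2: [8, 4, 15, 26, 26, 25, 21]
Pivot position: 2

After partitioning with pivot 15, the array becomes [8, 4, 15, 26, 26, 25, 21]. The pivot is placed at index 2. All elements to the left of the pivot are <= 15, and all elements to the right are > 15.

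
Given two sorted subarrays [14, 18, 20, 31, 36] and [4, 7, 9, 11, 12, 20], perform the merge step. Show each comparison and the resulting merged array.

Merging process:

Compare 14 vs 4: take 4 from right. Merged: [4]
Compare 14 vs 7: take 7 from right. Merged: [4, 7]
Compare 14 vs 9: take 9 from right. Merged: [4, 7, 9]
Compare 14 vs 11: take 11 from right. Merged: [4, 7, 9, 11]
Compare 14 vs 12: take 12 from right. Merged: [4, 7, 9, 11, 12]
Compare 14 vs 20: take 14 from left. Merged: [4, 7, 9, 11, 12, 14]
Compare 18 vs 20: take 18 from left. Merged: [4, 7, 9, 11, 12, 14, 18]
Compare 20 vs 20: take 20 from left. Merged: [4, 7, 9, 11, 12, 14, 18, 20]
Compare 31 vs 20: take 20 from right. Merged: [4, 7, 9, 11, 12, 14, 18, 20, 20]
Append remaining from left: [31, 36]. Merged: [4, 7, 9, 11, 12, 14, 18, 20, 20, 31, 36]

Final merged array: [4, 7, 9, 11, 12, 14, 18, 20, 20, 31, 36]
Total comparisons: 9

The merged array is [4, 7, 9, 11, 12, 14, 18, 20, 20, 31, 36], requiring 9 comparisons. The merge step runs in O(n) time where n is the total number of elements.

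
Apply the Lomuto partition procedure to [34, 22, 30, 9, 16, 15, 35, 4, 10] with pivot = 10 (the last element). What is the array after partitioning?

Lomuto partition with pivot = 10:

Initial array: [34, 22, 30, 9, 16, 15, 35, 4, 10]

arr[0]=34 > 10: no swap
arr[1]=22 > 10: no swap
arr[2]=30 > 10: no swap
arr[3]=9 <= 10: swap with position 0, array becomes [9, 22, 30, 34, 16, 15, 35, 4, 10]
arr[4]=16 > 10: no swap
arr[5]=15 > 10: no swap
arr[6]=35 > 10: no swap
arr[7]=4 <= 10: swap with position 1, array becomes [9, 4, 30, 34, 16, 15, 35, 22, 10]

Place pivot at position 2: [9, 4, 10, 34, 16, 15, 35, 22, 30]
Pivot position: 2

After partitioning with pivot 10, the array becomes [9, 4, 10, 34, 16, 15, 35, 22, 30]. The pivot is placed at index 2. All elements to the left of the pivot are <= 10, and all elements to the right are > 10.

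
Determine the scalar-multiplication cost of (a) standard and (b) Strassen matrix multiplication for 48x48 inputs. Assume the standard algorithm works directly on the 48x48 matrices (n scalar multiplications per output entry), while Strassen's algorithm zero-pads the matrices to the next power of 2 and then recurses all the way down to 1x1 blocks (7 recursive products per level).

Matrix multiplication for 48x48 matrices:

Strassen's algorithm requires power-of-2 dimensions. Pad 48x48 to 64x64 (next power of 2).

Standard algorithm: 48^3 = 110592 multiplications
Strassen's algorithm: 7^(log2(64)) = 7^6 = 117649 multiplications
Difference: 110592 - 117649 = -7057 (Strassen uses MORE here due to padding overhead — for small or just-over-power-of-2 n, padding can outweigh the per-level savings)

Standard: 110592 multiplications (48^3). Strassen: 117649 multiplications (7^6, after padding to 64x64). Strassen reduces 8 recursive multiplications to 7 at each level.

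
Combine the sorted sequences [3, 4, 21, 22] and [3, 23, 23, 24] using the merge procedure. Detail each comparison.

Merging process:

Compare 3 vs 3: take 3 from left. Merged: [3]
Compare 4 vs 3: take 3 from right. Merged: [3, 3]
Compare 4 vs 23: take 4 from left. Merged: [3, 3, 4]
Compare 21 vs 23: take 21 from left. Merged: [3, 3, 4, 21]
Compare 22 vs 23: take 22 from left. Merged: [3, 3, 4, 21, 22]
Append remaining from right: [23, 23, 24]. Merged: [3, 3, 4, 21, 22, 23, 23, 24]

Final merged array: [3, 3, 4, 21, 22, 23, 23, 24]
Total comparisons: 5

The merged array is [3, 3, 4, 21, 22, 23, 23, 24], requiring 5 comparisons. The merge step runs in O(n) time where n is the total number of elements.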